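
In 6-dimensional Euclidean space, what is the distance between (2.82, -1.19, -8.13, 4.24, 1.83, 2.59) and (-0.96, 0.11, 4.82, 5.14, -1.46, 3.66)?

√(Σ(x_i - y_i)²) = √((2.82 - (-0.96))² + (-1.19 - 0.11)² + (-8.13 - 4.82)² + (4.24 - 5.14)² + (1.83 - (-1.46))² + (2.59 - 3.66)²)
= √(3.78² + (-1.3)² + (-12.95)² + (-0.9)² + 3.29² + (-1.07)²) = √(14.2884 + 1.69 + 167.7025 + 0.81 + 10.8241 + 1.1449) = √196.4599 ≈ 14.0164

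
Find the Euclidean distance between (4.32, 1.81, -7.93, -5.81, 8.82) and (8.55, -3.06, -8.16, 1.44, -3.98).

√(Σ(x_i - y_i)²) = √((4.32 - 8.55)² + (1.81 - (-3.06))² + (-7.93 - (-8.16))² + (-5.81 - 1.44)² + (8.82 - (-3.98))²)
= √((-4.23)² + 4.87² + 0.23² + (-7.25)² + 12.8²) = √(17.8929 + 23.7169 + 0.0529 + 52.5625 + 163.84) = √258.0652 ≈ 16.0644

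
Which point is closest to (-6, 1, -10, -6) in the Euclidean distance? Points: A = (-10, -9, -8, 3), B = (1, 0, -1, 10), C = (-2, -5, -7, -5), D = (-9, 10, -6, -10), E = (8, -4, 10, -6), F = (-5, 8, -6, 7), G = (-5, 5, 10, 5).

Distances: d(A) ≈ 14.1774, d(B) ≈ 19.6723, d(C) ≈ 7.874, d(D) ≈ 11.0454, d(E) ≈ 24.9199, d(F) ≈ 15.3297, d(G) ≈ 23.1948. Nearest: C = (-2, -5, -7, -5) with distance 7.874.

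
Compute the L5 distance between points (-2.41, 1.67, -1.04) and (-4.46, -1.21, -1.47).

(Σ|x_i - y_i|^5)^(1/5) = (|-2.41 - (-4.46)|^5 + |1.67 - (-1.21)|^5 + |-1.04 - (-1.47)|^5)^(1/5)
= (2.05^5 + 2.88^5 + 0.43^5)^(1/5) ≈ (36.2051 + 198.1356 + 0.0147)^(1/5) = (234.3554)^(1/5) ≈ 2.9783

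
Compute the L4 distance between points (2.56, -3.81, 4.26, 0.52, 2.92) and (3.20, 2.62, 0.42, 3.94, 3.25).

(Σ|x_i - y_i|^4)^(1/4) = (|2.56 - 3.2|^4 + |-3.81 - 2.62|^4 + |4.26 - 0.42|^4 + |0.52 - 3.94|^4 + |2.92 - 3.25|^4)^(1/4)
= (0.64^4 + 6.43^4 + 3.84^4 + 3.42^4 + 0.33^4)^(1/4) ≈ (0.1678 + 1709.4008 + 217.4327 + 136.8058 + 0.0119)^(1/4) = (2063.819)^(1/4) ≈ 6.7401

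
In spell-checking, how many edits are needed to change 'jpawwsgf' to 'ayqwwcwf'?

Let D[i][j] be the edit distance between the first i characters of 'jpawwsgf' and the first j characters of 'ayqwwcwf', with D[i][0] = i, D[0][j] = j, and D[i][j] = D[i-1][j-1] if the characters match, else 1 + min(D[i-1][j], D[i][j-1], D[i-1][j-1]). Filling the table (rows: prefixes of 'jpawwsgf', columns: prefixes of 'ayqwwcwf'):
     ε  a  y  q  w  w  c  w  f
  ε  0  1  2  3  4  5  6  7  8
  j  1  1  2  3  4  5  6  7  8
  p  2  2  2  3  4  5  6  7  8
  a  3  2  3  3  4  5  6  7  8
  w  4  3  3  4  3  4  5  6  7
  w  5  4  4  4  4  3  4  5  6
  s  6  5  5  5  5  4  4  5  6
  g  7  6  6  6  6  5  5  5  6
  f  8  7  7  7  7  6  6  6  5
The bottom-right entry gives D[8][8] = 5, so no sequence of fewer than 5 edits works. Backtracking through the table gives one optimal edit sequence (5 edits):
  jpawwsgf → apawwsgf (sub j→a @1)
  apawwsgf → ayawwsgf (sub p→y @2)
  ayawwsgf → ayqwwsgf (sub a→q @3)
  ayqwwsgf → ayqwwcgf (sub s→c @6)
  ayqwwcgf → ayqwwcwf (sub g→w @7)
Edit distance = 5.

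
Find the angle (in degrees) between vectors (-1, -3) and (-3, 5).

With u = (-1, -3), v = (-3, 5):
u·v = (-1)·(-3) + (-3)·5 = 3 + (-15) = -12.
|u| = √((-1)² + (-3)²) = √10, |v| = √((-3)² + 5²) = √34, so |u||v| = √(10·34) = √340.
cos θ = (u·v)/(|u||v|) = -12/√340 ≈ -0.650791
θ = arccos(-0.650791) ≈ 130.6°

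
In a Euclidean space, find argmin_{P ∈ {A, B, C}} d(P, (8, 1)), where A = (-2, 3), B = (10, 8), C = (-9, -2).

Distances: d(A) ≈ 10.198, d(B) ≈ 7.2801, d(C) ≈ 17.2627. Nearest: B = (10, 8) with distance 7.2801.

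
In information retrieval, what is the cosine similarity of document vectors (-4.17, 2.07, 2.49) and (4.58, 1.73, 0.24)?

With u = (-4.17, 2.07, 2.49), v = (4.58, 1.73, 0.24):
u·v = (-4.17)·4.58 + 2.07·1.73 + 2.49·0.24 = (-19.0986) + 3.5811 + 0.5976 = -14.9199.
|u| = √((-4.17)² + 2.07² + 2.49²) = √(17.3889 + 4.2849 + 6.2001) = √27.8739, |v| = √(4.58² + 1.73² + 0.24²) = √(20.9764 + 2.9929 + 0.0576) = √24.0269.
cos θ = (u·v)/(|u||v|) = -14.9199/(√27.8739·√24.0269) ≈ -0.5765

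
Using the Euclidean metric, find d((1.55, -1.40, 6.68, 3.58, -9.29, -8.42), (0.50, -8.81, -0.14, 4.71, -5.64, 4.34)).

√(Σ(x_i - y_i)²) = √((1.55 - 0.5)² + (-1.4 - (-8.81))² + (6.68 - (-0.14))² + (3.58 - 4.71)² + (-9.29 - (-5.64))² + (-8.42 - 4.34)²)
= √(1.05² + 7.41² + 6.82² + (-1.13)² + (-3.65)² + (-12.76)²) = √(1.1025 + 54.9081 + 46.5124 + 1.2769 + 13.3225 + 162.8176) = √279.94 ≈ 16.7314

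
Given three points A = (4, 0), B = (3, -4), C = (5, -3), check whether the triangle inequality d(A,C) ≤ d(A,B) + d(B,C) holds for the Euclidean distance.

d(A,B) = √(1² + 4²) = √17 ≈ 4.1231, d(B,C) = √(2² + 1²) = √5 ≈ 2.2361, d(A,C) = √(1² + 3²) = √10 ≈ 3.1623.
d(A,C) ≈ 3.1623 ≤ 4.1231 + 2.2361 = 6.3592. Triangle inequality is satisfied.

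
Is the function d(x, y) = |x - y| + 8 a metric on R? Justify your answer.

No. d fails identity of indiscernibles (specifically d(x,x) = 0): d(0, 0) = |0 - 0| + 8 = 0 + 8 = 8 ≠ 0.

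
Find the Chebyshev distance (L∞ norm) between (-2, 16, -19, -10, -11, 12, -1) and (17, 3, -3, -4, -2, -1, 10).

max(|x_i - y_i|) = max(|-2 - 17|, |16 - 3|, |-19 - (-3)|, |-10 - (-4)|, |-11 - (-2)|, |12 - (-1)|, |-1 - 10|) = max(19, 13, 16, 6, 9, 13, 11) = 19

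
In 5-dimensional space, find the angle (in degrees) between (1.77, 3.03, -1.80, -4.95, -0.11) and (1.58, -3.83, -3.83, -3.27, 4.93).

With u = (1.77, 3.03, -1.80, -4.95, -0.11), v = (1.58, -3.83, -3.83, -3.27, 4.93):
u·v = 1.77·1.58 + 3.03·(-3.83) + (-1.8)·(-3.83) + (-4.95)·(-3.27) + (-0.11)·4.93 = 2.7966 + (-11.6049) + 6.894 + 16.1865 + (-0.5423) = 13.7299.
|u| = √(1.77² + 3.03² + (-1.8)² + (-4.95)² + (-0.11)²) = √(3.1329 + 9.1809 + 3.24 + 24.5025 + 0.0121) = √40.0684, |v| = √(1.58² + (-3.83)² + (-3.83)² + (-3.27)² + 4.93²) = √(2.4964 + 14.6689 + 14.6689 + 10.6929 + 24.3049) = √66.832.
cos θ = (u·v)/(|u||v|) = 13.7299/(√40.0684·√66.832) ≈ 0.265323
θ = arccos(0.265323) ≈ 74.61°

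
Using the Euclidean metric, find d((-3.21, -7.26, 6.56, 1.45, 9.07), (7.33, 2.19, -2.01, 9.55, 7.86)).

√(Σ(x_i - y_i)²) = √((-3.21 - 7.33)² + (-7.26 - 2.19)² + (6.56 - (-2.01))² + (1.45 - 9.55)² + (9.07 - 7.86)²)
= √((-10.54)² + (-9.45)² + 8.57² + (-8.1)² + 1.21²) = √(111.0916 + 89.3025 + 73.4449 + 65.61 + 1.4641) = √340.9131 ≈ 18.4638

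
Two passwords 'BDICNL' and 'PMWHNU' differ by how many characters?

Differing positions: 1, 2, 3, 4, 6. Hamming distance = 5.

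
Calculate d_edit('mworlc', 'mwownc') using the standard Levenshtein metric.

Let D[i][j] be the edit distance between the first i characters of 'mworlc' and the first j characters of 'mwownc', with D[i][0] = i, D[0][j] = j, and D[i][j] = D[i-1][j-1] if the characters match, else 1 + min(D[i-1][j], D[i][j-1], D[i-1][j-1]). Filling the table (rows: prefixes of 'mworlc', columns: prefixes of 'mwownc'):
     ε  m  w  o  w  n  c
  ε  0  1  2  3  4  5  6
  m  1  0  1  2  3  4  5
  w  2  1  0  1  2  3  4
  o  3  2  1  0  1  2  3
  r  4  3  2  1  1  2  3
  l  5  4  3  2  2  2  3
  c  6  5  4  3  3  3  2
The bottom-right entry gives D[6][6] = 2, so no sequence of fewer than 2 edits works. Backtracking through the table gives one optimal edit sequence (2 edits):
  mworlc → mwowlc (sub r→w @4)
  mwowlc → mwownc (sub l→n @5)
Edit distance = 2.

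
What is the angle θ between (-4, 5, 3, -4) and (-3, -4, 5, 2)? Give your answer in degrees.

With u = (-4, 5, 3, -4), v = (-3, -4, 5, 2):
u·v = (-4)·(-3) + 5·(-4) + 3·5 + (-4)·2 = 12 + (-20) + 15 + (-8) = -1.
|u| = √((-4)² + 5² + 3² + (-4)²) = √66, |v| = √((-3)² + (-4)² + 5² + 2²) = √54, so |u||v| = √(66·54) = √3564.
cos θ = (u·v)/(|u||v|) = -1/√3564 ≈ -0.016751
θ = arccos(-0.016751) ≈ 90.96°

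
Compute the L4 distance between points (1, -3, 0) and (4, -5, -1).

(Σ|x_i - y_i|^4)^(1/4) = (|1 - 4|^4 + |-3 - (-5)|^4 + |0 - (-1)|^4)^(1/4)
= (3^4 + 2^4 + 1^4)^(1/4) = (81 + 16 + 1)^(1/4) = (98)^(1/4) ≈ 3.1463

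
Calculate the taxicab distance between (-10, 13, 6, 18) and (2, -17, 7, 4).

Σ|x_i - y_i| = |-10 - 2| + |13 - (-17)| + |6 - 7| + |18 - 4| = 12 + 30 + 1 + 14 = 57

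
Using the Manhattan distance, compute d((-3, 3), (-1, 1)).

Σ|x_i - y_i| = |-3 - (-1)| + |3 - 1| = 2 + 2 = 4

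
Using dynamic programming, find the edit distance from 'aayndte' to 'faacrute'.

Let D[i][j] be the edit distance between the first i characters of 'aayndte' and the first j characters of 'faacrute', with D[i][0] = i, D[0][j] = j, and D[i][j] = D[i-1][j-1] if the characters match, else 1 + min(D[i-1][j], D[i][j-1], D[i-1][j-1]). Filling the table (rows: prefixes of 'aayndte', columns: prefixes of 'faacrute'):
     ε  f  a  a  c  r  u  t  e
  ε  0  1  2  3  4  5  6  7  8
  a  1  1  1  2  3  4  5  6  7
  a  2  2  1  1  2  3  4  5  6
  y  3  3  2  2  2  3  4  5  6
  n  4  4  3  3  3  3  4  5  6
  d  5  5  4  4  4  4  4  5  6
  t  6  6  5  5  5  5  5  4  5
  e  7  7  6  6  6  6  6  5  4
The bottom-right entry gives D[7][8] = 4, so no sequence of fewer than 4 edits works. Backtracking through the table gives one optimal edit sequence (4 edits):
  aayndte → faayndte (ins f @1)
  faayndte → faacndte (sub y→c @4)
  faacndte → faacrdte (sub n→r @5)
  faacrdte → faacrute (sub d→u @6)
Edit distance = 4.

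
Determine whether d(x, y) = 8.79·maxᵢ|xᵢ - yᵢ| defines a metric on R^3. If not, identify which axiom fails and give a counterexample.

Yes. The L∞ (Chebyshev) norm induces a metric on R^3, and multiplying a metric by a positive constant 8.79 > 0 preserves all four axioms: non-negativity (8.79·||x-y|| ≥ 0), identity (8.79·||x-y|| = 0 ⟺ ||x-y|| = 0 ⟺ x = y), symmetry (||x-y|| = ||y-x||), and the triangle inequality (8.79·||x-z|| ≤ 8.79·||x-y|| + 8.79·||y-z||). So d is a metric.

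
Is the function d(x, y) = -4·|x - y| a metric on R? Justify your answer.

No. With c = -4 < 0, d fails non-negativity: d(3, 7) = -4·|3 - 7| = -4·4 = -16 < 0.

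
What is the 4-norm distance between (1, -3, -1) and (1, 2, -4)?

(Σ|x_i - y_i|^4)^(1/4) = (|1 - 1|^4 + |-3 - 2|^4 + |-1 - (-4)|^4)^(1/4)
= (0^4 + 5^4 + 3^4)^(1/4) = (0 + 625 + 81)^(1/4) = (706)^(1/4) ≈ 5.1547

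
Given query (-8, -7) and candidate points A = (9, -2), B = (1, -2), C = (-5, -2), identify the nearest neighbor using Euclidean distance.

Distances: d(A) ≈ 17.72, d(B) ≈ 10.2956, d(C) ≈ 5.831. Nearest: C = (-5, -2) with distance 5.831.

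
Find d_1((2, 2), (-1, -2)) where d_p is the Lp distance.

Σ|x_i - y_i| = |2 - (-1)| + |2 - (-2)| = 3 + 4 = 7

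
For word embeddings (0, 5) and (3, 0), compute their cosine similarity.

With u = (0, 5), v = (3, 0):
u·v = 0·3 + 5·0 = 0 + 0 = 0.
|u| = √(0² + 5²) = √25, |v| = √(3² + 0²) = √9, so |u||v| = √(25·9) = √225 = 15.
cos θ = (u·v)/(|u||v|) = 0/15 = 0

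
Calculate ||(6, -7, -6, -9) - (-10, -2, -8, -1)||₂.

√(Σ(x_i - y_i)²) = √((6 - (-10))² + (-7 - (-2))² + (-6 - (-8))² + (-9 - (-1))²)
= √(16² + (-5)² + 2² + (-8)²) = √(256 + 25 + 4 + 64) = √349 ≈ 18.6815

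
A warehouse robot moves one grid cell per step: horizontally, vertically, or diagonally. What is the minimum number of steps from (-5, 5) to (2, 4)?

max(|x_i - y_i|) = max(|-5 - 2|, |5 - 4|) = max(7, 1) = 7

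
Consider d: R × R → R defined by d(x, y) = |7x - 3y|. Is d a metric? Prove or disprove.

No. d fails symmetry: d(6, 9) = |7·6 - 3·9| = |15| = 15, but d(9, 6) = |7·9 - 3·6| = |45| = 45. Since 15 ≠ 45, d(x,y) ≠ d(y,x) in general.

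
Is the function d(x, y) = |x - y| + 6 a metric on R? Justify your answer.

No. d fails identity of indiscernibles (specifically d(x,x) = 0): d(7, 7) = |7 - 7| + 6 = 0 + 6 = 6 ≠ 0.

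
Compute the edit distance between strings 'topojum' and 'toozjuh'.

Let D[i][j] be the edit distance between the first i characters of 'topojum' and the first j characters of 'toozjuh', with D[i][0] = i, D[0][j] = j, and D[i][j] = D[i-1][j-1] if the characters match, else 1 + min(D[i-1][j], D[i][j-1], D[i-1][j-1]). Filling the table (rows: prefixes of 'topojum', columns: prefixes of 'toozjuh'):
     ε  t  o  o  z  j  u  h
  ε  0  1  2  3  4  5  6  7
  t  1  0  1  2  3  4  5  6
  o  2  1  0  1  2  3  4  5
  p  3  2  1  1  2  3  4  5
  o  4  3  2  1  2  3  4  5
  j  5  4  3  2  2  2  3  4
  u  6  5  4  3  3  3  2  3
  m  7  6  5  4  4  4  3  3
The bottom-right entry gives D[7][7] = 3, so no sequence of fewer than 3 edits works. Backtracking through the table gives one optimal edit sequence (3 edits):
  topojum → tooojum (sub p→o @3)
  tooojum → toozjum (sub o→z @4)
  toozjum → toozjuh (sub m→h @7)
Edit distance = 3.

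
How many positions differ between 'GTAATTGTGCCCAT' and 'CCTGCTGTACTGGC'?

Differing positions: 1, 2, 3, 4, 5, 9, 11, 12, 13, 14. Hamming distance = 10.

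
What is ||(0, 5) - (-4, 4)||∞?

max(|x_i - y_i|) = max(|0 - (-4)|, |5 - 4|) = max(4, 1) = 4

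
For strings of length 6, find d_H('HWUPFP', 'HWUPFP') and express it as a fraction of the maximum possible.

Differing positions: none. Hamming distance = 0. The maximum possible Hamming distance for length-6 strings is 6, so d_H/6 = 0/6 = 0.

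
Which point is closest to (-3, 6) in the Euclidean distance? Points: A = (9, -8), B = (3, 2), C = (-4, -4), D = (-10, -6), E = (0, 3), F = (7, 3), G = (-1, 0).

Distances: d(A) ≈ 18.4391, d(B) ≈ 7.2111, d(C) ≈ 10.0499, d(D) ≈ 13.8924, d(E) ≈ 4.2426, d(F) ≈ 10.4403, d(G) ≈ 6.3246. Nearest: E = (0, 3) with distance 4.2426.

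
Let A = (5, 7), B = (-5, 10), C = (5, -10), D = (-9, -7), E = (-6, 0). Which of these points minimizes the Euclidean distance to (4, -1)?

Distances: d(A) ≈ 8.0623, d(B) ≈ 14.2127, d(C) ≈ 9.0554, d(D) ≈ 14.3178, d(E) ≈ 10.0499. Nearest: A = (5, 7) with distance 8.0623.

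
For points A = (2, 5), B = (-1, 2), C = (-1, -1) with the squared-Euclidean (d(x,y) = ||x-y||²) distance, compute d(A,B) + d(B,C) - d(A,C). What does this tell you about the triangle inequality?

d(A,B) = 3² + 3² = 18, d(B,C) = 0² + 3² = 9, d(A,C) = 3² + 6² = 45.
d(A,B) + d(B,C) - d(A,C) = 18 + 9 - 45 = 27 - 45 = -18. This is < 0, so the triangle inequality FAILS for these points (squared-Euclidean is not a metric).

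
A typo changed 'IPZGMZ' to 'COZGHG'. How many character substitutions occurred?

Differing positions: 1, 2, 5, 6. Hamming distance = 4.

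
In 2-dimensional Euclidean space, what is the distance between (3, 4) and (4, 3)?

√(Σ(x_i - y_i)²) = √((3 - 4)² + (4 - 3)²)
= √((-1)² + 1²) = √(1 + 1) = √2 ≈ 1.4142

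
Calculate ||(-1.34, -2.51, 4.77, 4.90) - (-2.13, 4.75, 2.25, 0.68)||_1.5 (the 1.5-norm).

(Σ|x_i - y_i|^1.5)^(1/1.5) = (|-1.34 - (-2.13)|^1.5 + |-2.51 - 4.75|^1.5 + |4.77 - 2.25|^1.5 + |4.9 - 0.68|^1.5)^(1/1.5)
= (0.79^1.5 + 7.26^1.5 + 2.52^1.5 + 4.22^1.5)^(1/1.5) ≈ (0.7022 + 19.5616 + 4.0004 + 8.669)^(1/1.5) = (32.9332)^(1/1.5) ≈ 10.2744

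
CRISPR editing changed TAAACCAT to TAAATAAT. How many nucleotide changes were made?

Differing positions: 5, 6. Hamming distance = 2.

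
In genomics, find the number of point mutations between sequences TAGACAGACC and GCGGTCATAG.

Differing positions: 1, 2, 4, 5, 6, 7, 8, 9, 10. Hamming distance = 9.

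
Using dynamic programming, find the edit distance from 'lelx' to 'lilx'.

Let D[i][j] be the edit distance between the first i characters of 'lelx' and the first j characters of 'lilx', with D[i][0] = i, D[0][j] = j, and D[i][j] = D[i-1][j-1] if the characters match, else 1 + min(D[i-1][j], D[i][j-1], D[i-1][j-1]). Filling the table (rows: prefixes of 'lelx', columns: prefixes of 'lilx'):
     ε  l  i  l  x
  ε  0  1  2  3  4
  l  1  0  1  2  3
  e  2  1  1  2  3
  l  3  2  2  1  2
  x  4  3  3  2  1
The bottom-right entry gives D[4][4] = 1, so no sequence of fewer than 1 edit works. Backtracking through the table gives one optimal edit sequence (1 edit):
  lelx → lilx (sub e→i @2)
Edit distance = 1.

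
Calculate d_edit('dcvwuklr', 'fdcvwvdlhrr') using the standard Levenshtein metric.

Let D[i][j] be the edit distance between the first i characters of 'dcvwuklr' and the first j characters of 'fdcvwvdlhrr', with D[i][0] = i, D[0][j] = j, and D[i][j] = D[i-1][j-1] if the characters match, else 1 + min(D[i-1][j], D[i][j-1], D[i-1][j-1]). Filling the table (rows: prefixes of 'dcvwuklr', columns: prefixes of 'fdcvwvdlhrr'):
     ε  f  d  c  v  w  v  d  l  h  r  r
  ε  0  1  2  3  4  5  6  7  8  9 10 11
  d  1  1  1  2  3  4  5  6  7  8  9 10
  c  2  2  2  1  2  3  4  5  6  7  8  9
  v  3  3  3  2  1  2  3  4  5  6  7  8
  w  4  4  4  3  2  1  2  3  4  5  6  7
  u  5  5  5  4  3  2  2  3  4  5  6  7
  k  6  6  6  5  4  3  3  3  4  5  6  7
  l  7  7  7  6  5  4  4  4  3  4  5  6
  r  8  8  8  7  6  5  5  5  4  4  4  5
The bottom-right entry gives D[8][11] = 5, so no sequence of fewer than 5 edits works. Backtracking through the table gives one optimal edit sequence (5 edits):
  dcvwuklr → fdcvwuklr (ins f @1)
  fdcvwuklr → fdcvwvklr (sub u→v @6)
  fdcvwvklr → fdcvwvdlr (sub k→d @7)
  fdcvwvdlr → fdcvwvdlhr (ins h @9)
  fdcvwvdlhr → fdcvwvdlhrr (ins r @10)
Edit distance = 5.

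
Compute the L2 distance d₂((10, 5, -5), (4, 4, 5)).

√(Σ(x_i - y_i)²) = √((10 - 4)² + (5 - 4)² + (-5 - 5)²)
= √(6² + 1² + (-10)²) = √(36 + 1 + 100) = √137 ≈ 11.7047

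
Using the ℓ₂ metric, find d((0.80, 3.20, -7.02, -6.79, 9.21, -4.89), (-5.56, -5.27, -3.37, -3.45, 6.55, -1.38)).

√(Σ(x_i - y_i)²) = √((0.8 - (-5.56))² + (3.2 - (-5.27))² + (-7.02 - (-3.37))² + (-6.79 - (-3.45))² + (9.21 - 6.55)² + (-4.89 - (-1.38))²)
= √(6.36² + 8.47² + (-3.65)² + (-3.34)² + 2.66² + (-3.51)²) = √(40.4496 + 71.7409 + 13.3225 + 11.1556 + 7.0756 + 12.3201) = √156.0643 ≈ 12.4926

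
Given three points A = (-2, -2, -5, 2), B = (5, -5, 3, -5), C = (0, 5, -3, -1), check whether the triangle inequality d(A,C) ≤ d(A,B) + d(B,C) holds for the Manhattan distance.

d(A,B) = 7 + 3 + 8 + 7 = 25, d(B,C) = 5 + 10 + 6 + 4 = 25, d(A,C) = 2 + 7 + 2 + 3 = 14.
d(A,C) = 14 ≤ 25 + 25 = 50. Triangle inequality is satisfied.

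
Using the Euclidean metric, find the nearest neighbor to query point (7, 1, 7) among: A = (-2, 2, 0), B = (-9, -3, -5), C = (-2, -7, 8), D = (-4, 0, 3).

Distances: d(A) ≈ 11.4455, d(B) ≈ 20.3961, d(C) ≈ 12.083, d(D) ≈ 11.7473. Nearest: A = (-2, 2, 0) with distance 11.4455.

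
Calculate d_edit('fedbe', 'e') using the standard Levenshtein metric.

Let D[i][j] be the edit distance between the first i characters of 'fedbe' and the first j characters of 'e', with D[i][0] = i, D[0][j] = j, and D[i][j] = D[i-1][j-1] if the characters match, else 1 + min(D[i-1][j], D[i][j-1], D[i-1][j-1]). Filling the table (rows: prefixes of 'fedbe', columns: prefixes of 'e'):
     ε  e
  ε  0  1
  f  1  1
  e  2  1
  d  3  2
  b  4  3
  e  5  4
The bottom-right entry gives D[5][1] = 4, so no sequence of fewer than 4 edits works. Backtracking through the table gives one optimal edit sequence (4 edits):
  fedbe → edbe (del f @1)
  edbe → dbe (del e @1)
  dbe → be (del d @1)
  be → e (del b @1)
Edit distance = 4.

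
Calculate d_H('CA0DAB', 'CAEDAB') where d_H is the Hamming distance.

Differing positions: 3. Hamming distance = 1.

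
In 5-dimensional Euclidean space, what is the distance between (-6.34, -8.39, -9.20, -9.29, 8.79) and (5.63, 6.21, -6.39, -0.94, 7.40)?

√(Σ(x_i - y_i)²) = √((-6.34 - 5.63)² + (-8.39 - 6.21)² + (-9.2 - (-6.39))² + (-9.29 - (-0.94))² + (8.79 - 7.4)²)
= √((-11.97)² + (-14.6)² + (-2.81)² + (-8.35)² + 1.39²) = √(143.2809 + 213.16 + 7.8961 + 69.7225 + 1.9321) = √435.9916 ≈ 20.8804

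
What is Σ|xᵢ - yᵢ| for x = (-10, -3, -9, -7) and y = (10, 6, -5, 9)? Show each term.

Σ|x_i - y_i| = |-10 - 10| + |-3 - 6| + |-9 - (-5)| + |-7 - 9| = 20 + 9 + 4 + 16 = 49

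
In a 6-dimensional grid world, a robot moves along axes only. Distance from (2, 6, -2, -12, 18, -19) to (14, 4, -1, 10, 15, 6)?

Σ|x_i - y_i| = |2 - 14| + |6 - 4| + |-2 - (-1)| + |-12 - 10| + |18 - 15| + |-19 - 6| = 12 + 2 + 1 + 22 + 3 + 25 = 65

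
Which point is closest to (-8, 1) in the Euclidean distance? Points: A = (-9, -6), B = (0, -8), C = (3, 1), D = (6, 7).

Distances: d(A) ≈ 7.0711, d(B) ≈ 12.0416, d(C) = 11, d(D) ≈ 15.2315. Nearest: A = (-9, -6) with distance 7.0711.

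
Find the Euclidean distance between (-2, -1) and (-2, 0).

√(Σ(x_i - y_i)²) = √((-2 - (-2))² + (-1 - 0)²)
= √(0² + (-1)²) = √(0 + 1) = √1 = 1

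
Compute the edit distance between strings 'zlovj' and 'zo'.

Let D[i][j] be the edit distance between the first i characters of 'zlovj' and the first j characters of 'zo', with D[i][0] = i, D[0][j] = j, and D[i][j] = D[i-1][j-1] if the characters match, else 1 + min(D[i-1][j], D[i][j-1], D[i-1][j-1]). Filling the table (rows: prefixes of 'zlovj', columns: prefixes of 'zo'):
     ε  z  o
  ε  0  1  2
  z  1  0  1
  l  2  1  1
  o  3  2  1
  v  4  3  2
  j  5  4  3
The bottom-right entry gives D[5][2] = 3, so no sequence of fewer than 3 edits works. Backtracking through the table gives one optimal edit sequence (3 edits):
  zlovj → zovj (del l @2)
  zovj → zoj (del v @3)
  zoj → zo (del j @3)
Edit distance = 3.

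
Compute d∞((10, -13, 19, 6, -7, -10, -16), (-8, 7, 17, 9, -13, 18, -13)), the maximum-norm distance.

max(|x_i - y_i|) = max(|10 - (-8)|, |-13 - 7|, |19 - 17|, |6 - 9|, |-7 - (-13)|, |-10 - 18|, |-16 - (-13)|) = max(18, 20, 2, 3, 6, 28, 3) = 28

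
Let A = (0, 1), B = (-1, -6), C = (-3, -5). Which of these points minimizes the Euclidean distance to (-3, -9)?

Distances: d(A) ≈ 10.4403, d(B) ≈ 3.6056, d(C) = 4. Nearest: B = (-1, -6) with distance 3.6056.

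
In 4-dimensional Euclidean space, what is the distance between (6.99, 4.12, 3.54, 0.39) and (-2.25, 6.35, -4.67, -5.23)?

√(Σ(x_i - y_i)²) = √((6.99 - (-2.25))² + (4.12 - 6.35)² + (3.54 - (-4.67))² + (0.39 - (-5.23))²)
= √(9.24² + (-2.23)² + 8.21² + 5.62²) = √(85.3776 + 4.9729 + 67.4041 + 31.5844) = √189.339 ≈ 13.7601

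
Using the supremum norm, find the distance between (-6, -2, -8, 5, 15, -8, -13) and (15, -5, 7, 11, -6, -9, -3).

max(|x_i - y_i|) = max(|-6 - 15|, |-2 - (-5)|, |-8 - 7|, |5 - 11|, |15 - (-6)|, |-8 - (-9)|, |-13 - (-3)|) = max(21, 3, 15, 6, 21, 1, 10) = 21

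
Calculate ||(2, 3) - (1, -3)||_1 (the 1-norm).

Σ|x_i - y_i| = |2 - 1| + |3 - (-3)| = 1 + 6 = 7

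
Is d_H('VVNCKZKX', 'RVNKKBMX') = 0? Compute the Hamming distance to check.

Differing positions: 1, 4, 6, 7. Hamming distance = 4, so the claim that d_H = 0 is false.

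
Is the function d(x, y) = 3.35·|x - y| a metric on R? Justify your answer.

Yes. Since |x - y| is a metric on R and 3.35 > 0, the positive scalar multiple 3.35·|x - y| is also a metric: scaling by a positive constant preserves non-negativity, identity (d=0 ⟺ |x-y|=0 ⟺ x=y), symmetry, and the triangle inequality.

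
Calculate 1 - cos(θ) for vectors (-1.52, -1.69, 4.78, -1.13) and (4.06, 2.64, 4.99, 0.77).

With u = (-1.52, -1.69, 4.78, -1.13), v = (4.06, 2.64, 4.99, 0.77):
u·v = (-1.52)·4.06 + (-1.69)·2.64 + 4.78·4.99 + (-1.13)·0.77 = (-6.1712) + (-4.4616) + 23.8522 + (-0.8701) = 12.3493.
|u| = √((-1.52)² + (-1.69)² + 4.78² + (-1.13)²) = √(2.3104 + 2.8561 + 22.8484 + 1.2769) = √29.2918, |v| = √(4.06² + 2.64² + 4.99² + 0.77²) = √(16.4836 + 6.9696 + 24.9001 + 0.5929) = √48.9462.
cos θ = (u·v)/(|u||v|) = 12.3493/(√29.2918·√48.9462) ≈ 0.3261
Cosine distance = 1 - cos θ ≈ 1 - 0.3261 = 0.6739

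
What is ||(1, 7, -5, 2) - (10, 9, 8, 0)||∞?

max(|x_i - y_i|) = max(|1 - 10|, |7 - 9|, |-5 - 8|, |2 - 0|) = max(9, 2, 13, 2) = 13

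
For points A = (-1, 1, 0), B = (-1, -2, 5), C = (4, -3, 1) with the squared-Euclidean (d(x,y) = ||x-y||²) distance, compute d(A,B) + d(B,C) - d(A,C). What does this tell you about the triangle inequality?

d(A,B) = 0² + 3² + 5² = 34, d(B,C) = 5² + 1² + 4² = 42, d(A,C) = 5² + 4² + 1² = 42.
d(A,B) + d(B,C) - d(A,C) = 34 + 42 - 42 = 76 - 42 = 34. This is ≥ 0, so the triangle inequality holds for these points.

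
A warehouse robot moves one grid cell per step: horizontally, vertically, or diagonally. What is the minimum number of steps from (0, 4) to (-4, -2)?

max(|x_i - y_i|) = max(|0 - (-4)|, |4 - (-2)|) = max(4, 6) = 6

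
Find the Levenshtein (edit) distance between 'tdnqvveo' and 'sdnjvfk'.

Let D[i][j] be the edit distance between the first i characters of 'tdnqvveo' and the first j characters of 'sdnjvfk', with D[i][0] = i, D[0][j] = j, and D[i][j] = D[i-1][j-1] if the characters match, else 1 + min(D[i-1][j], D[i][j-1], D[i-1][j-1]). Filling the table (rows: prefixes of 'tdnqvveo', columns: prefixes of 'sdnjvfk'):
     ε  s  d  n  j  v  f  k
  ε  0  1  2  3  4  5  6  7
  t  1  1  2  3  4  5  6  7
  d  2  2  1  2  3  4  5  6
  n  3  3  2  1  2  3  4  5
  q  4  4  3  2  2  3  4  5
  v  5  5  4  3  3  2  3  4
  v  6  6  5  4  4  3  3  4
  e  7  7  6  5  5  4  4  4
  o  8  8  7  6  6  5  5  5
The bottom-right entry gives D[8][7] = 5, so no sequence of fewer than 5 edits works. Backtracking through the table gives one optimal edit sequence (5 edits):
  tdnqvveo → sdnqvveo (sub t→s @1)
  sdnqvveo → sdnvveo (del q @4)
  sdnvveo → sdnjveo (sub v→j @4)
  sdnjveo → sdnjvfo (sub e→f @6)
  sdnjvfo → sdnjvfk (sub o→k @7)
Edit distance = 5.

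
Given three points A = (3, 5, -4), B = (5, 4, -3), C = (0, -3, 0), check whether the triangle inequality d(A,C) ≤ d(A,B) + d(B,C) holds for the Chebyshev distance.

d(A,B) = max(2, 1, 1) = 2, d(B,C) = max(5, 7, 3) = 7, d(A,C) = max(3, 8, 4) = 8.
d(A,C) = 8 ≤ 2 + 7 = 9. Triangle inequality is satisfied.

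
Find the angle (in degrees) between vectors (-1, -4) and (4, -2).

With u = (-1, -4), v = (4, -2):
u·v = (-1)·4 + (-4)·(-2) = (-4) + 8 = 4.
|u| = √((-1)² + (-4)²) = √17, |v| = √(4² + (-2)²) = √20, so |u||v| = √(17·20) = √340.
cos θ = (u·v)/(|u||v|) = 4/√340 ≈ 0.21693
θ = arccos(0.21693) ≈ 77.47°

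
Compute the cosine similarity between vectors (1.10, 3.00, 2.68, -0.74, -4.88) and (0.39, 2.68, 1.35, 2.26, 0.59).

With u = (1.10, 3.00, 2.68, -0.74, -4.88), v = (0.39, 2.68, 1.35, 2.26, 0.59):
u·v = 1.1·0.39 + 3·2.68 + 2.68·1.35 + (-0.74)·2.26 + (-4.88)·0.59 = 0.429 + 8.04 + 3.618 + (-1.6724) + (-2.8792) = 7.5354.
|u| = √(1.1² + 3² + 2.68² + (-0.74)² + (-4.88)²) = √(1.21 + 9 + 7.1824 + 0.5476 + 23.8144) = √41.7544, |v| = √(0.39² + 2.68² + 1.35² + 2.26² + 0.59²) = √(0.1521 + 7.1824 + 1.8225 + 5.1076 + 0.3481) = √14.6127.
cos θ = (u·v)/(|u||v|) = 7.5354/(√41.7544·√14.6127) ≈ 0.3051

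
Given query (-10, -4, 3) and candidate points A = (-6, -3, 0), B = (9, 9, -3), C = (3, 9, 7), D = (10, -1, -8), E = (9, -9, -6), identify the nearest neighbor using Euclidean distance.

Distances: d(A) ≈ 5.099, d(B) ≈ 23.7908, d(C) ≈ 18.8149, d(D) ≈ 23.0217, d(E) ≈ 21.6102. Nearest: A = (-6, -3, 0) with distance 5.099.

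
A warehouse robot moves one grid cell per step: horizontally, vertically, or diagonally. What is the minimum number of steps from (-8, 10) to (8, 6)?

max(|x_i - y_i|) = max(|-8 - 8|, |10 - 6|) = max(16, 4) = 16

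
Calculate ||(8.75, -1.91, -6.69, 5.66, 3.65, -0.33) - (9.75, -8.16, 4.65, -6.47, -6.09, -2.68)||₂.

√(Σ(x_i - y_i)²) = √((8.75 - 9.75)² + (-1.91 - (-8.16))² + (-6.69 - 4.65)² + (5.66 - (-6.47))² + (3.65 - (-6.09))² + (-0.33 - (-2.68))²)
= √((-1)² + 6.25² + (-11.34)² + 12.13² + 9.74² + 2.35²) = √(1 + 39.0625 + 128.5956 + 147.1369 + 94.8676 + 5.5225) = √416.1851 ≈ 20.4006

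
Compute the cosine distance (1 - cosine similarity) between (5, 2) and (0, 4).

With u = (5, 2), v = (0, 4):
u·v = 5·0 + 2·4 = 0 + 8 = 8.
|u| = √(5² + 2²) = √29, |v| = √(0² + 4²) = √16, so |u||v| = √(29·16) = √464.
cos θ = (u·v)/(|u||v|) = 8/√464 ≈ 0.3714
Cosine distance = 1 - cos θ ≈ 1 - 0.3714 = 0.6286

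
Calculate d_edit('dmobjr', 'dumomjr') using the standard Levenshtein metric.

Let D[i][j] be the edit distance between the first i characters of 'dmobjr' and the first j characters of 'dumomjr', with D[i][0] = i, D[0][j] = j, and D[i][j] = D[i-1][j-1] if the characters match, else 1 + min(D[i-1][j], D[i][j-1], D[i-1][j-1]). Filling the table (rows: prefixes of 'dmobjr', columns: prefixes of 'dumomjr'):
     ε  d  u  m  o  m  j  r
  ε  0  1  2  3  4  5  6  7
  d  1  0  1  2  3  4  5  6
  m  2  1  1  1  2  3  4  5
  o  3  2  2  2  1  2  3  4
  b  4  3  3  3  2  2  3  4
  j  5  4  4  4  3  3  2  3
  r  6  5  5  5  4  4  3  2
The bottom-right entry gives D[6][7] = 2, so no sequence of fewer than 2 edits works. Backtracking through the table gives one optimal edit sequence (2 edits):
  dmobjr → dumobjr (ins u @2)
  dumobjr → dumomjr (sub b→m @5)
Edit distance = 2.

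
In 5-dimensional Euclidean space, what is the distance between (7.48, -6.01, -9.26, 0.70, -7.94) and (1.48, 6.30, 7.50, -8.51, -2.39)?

√(Σ(x_i - y_i)²) = √((7.48 - 1.48)² + (-6.01 - 6.3)² + (-9.26 - 7.5)² + (0.7 - (-8.51))² + (-7.94 - (-2.39))²)
= √(6² + (-12.31)² + (-16.76)² + 9.21² + (-5.55)²) = √(36 + 151.5361 + 280.8976 + 84.8241 + 30.8025) = √584.0603 ≈ 24.1673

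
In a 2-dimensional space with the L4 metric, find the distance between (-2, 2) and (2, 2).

(Σ|x_i - y_i|^4)^(1/4) = (|-2 - 2|^4 + |2 - 2|^4)^(1/4)
= (4^4 + 0^4)^(1/4) = (256 + 0)^(1/4) = (256)^(1/4) = 4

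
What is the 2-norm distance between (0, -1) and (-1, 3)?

(Σ|x_i - y_i|^2)^(1/2) = (|0 - (-1)|^2 + |-1 - 3|^2)^(1/2)
= (1^2 + 4^2)^(1/2) = (1 + 16)^(1/2) = (17)^(1/2) ≈ 4.1231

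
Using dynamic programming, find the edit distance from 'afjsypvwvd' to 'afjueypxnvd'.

Let D[i][j] be the edit distance between the first i characters of 'afjsypvwvd' and the first j characters of 'afjueypxnvd', with D[i][0] = i, D[0][j] = j, and D[i][j] = D[i-1][j-1] if the characters match, else 1 + min(D[i-1][j], D[i][j-1], D[i-1][j-1]). Filling the table (rows: prefixes of 'afjsypvwvd', columns: prefixes of 'afjueypxnvd'):
     ε  a  f  j  u  e  y  p  x  n  v  d
  ε  0  1  2  3  4  5  6  7  8  9 10 11
  a  1  0  1  2  3  4  5  6  7  8  9 10
  f  2  1  0  1  2  3  4  5  6  7  8  9
  j  3  2  1  0  1  2  3  4  5  6  7  8
  s  4  3  2  1  1  2  3  4  5  6  7  8
  y  5  4  3  2  2  2  2  3  4  5  6  7
  p  6  5  4  3  3  3  3  2  3  4  5  6
  v  7  6  5  4  4  4  4  3  3  4  4  5
  w  8  7  6  5  5  5  5  4  4  4  5  5
  v  9  8  7  6  6  6  6  5  5  5  4  5
  d 10  9  8  7  7  7  7  6  6  6  5  4
The bottom-right entry gives D[10][11] = 4, so no sequence of fewer than 4 edits works. Backtracking through the table gives one optimal edit sequence (4 edits):
  afjsypvwvd → afjusypvwvd (ins u @4)
  afjusypvwvd → afjueypvwvd (sub s→e @5)
  afjueypvwvd → afjueypxwvd (sub v→x @8)
  afjueypxwvd → afjueypxnvd (sub w→n @9)
Edit distance = 4.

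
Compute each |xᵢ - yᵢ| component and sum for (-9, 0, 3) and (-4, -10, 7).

Σ|x_i - y_i| = |-9 - (-4)| + |0 - (-10)| + |3 - 7| = 5 + 10 + 4 = 19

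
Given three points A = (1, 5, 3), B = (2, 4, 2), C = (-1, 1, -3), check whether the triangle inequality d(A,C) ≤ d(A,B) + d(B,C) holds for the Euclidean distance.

d(A,B) = √(1² + 1² + 1²) = √3 ≈ 1.7321, d(B,C) = √(3² + 3² + 5²) = √43 ≈ 6.5574, d(A,C) = √(2² + 4² + 6²) = √56 ≈ 7.4833.
d(A,C) ≈ 7.4833 ≤ 1.7321 + 6.5574 = 8.2895. Triangle inequality is satisfied.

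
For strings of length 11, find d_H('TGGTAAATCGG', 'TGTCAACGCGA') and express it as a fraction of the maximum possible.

Differing positions: 3, 4, 7, 8, 11. Hamming distance = 5. The maximum possible Hamming distance for length-11 strings is 11, so d_H/11 = 5/11 ≈ 0.4545.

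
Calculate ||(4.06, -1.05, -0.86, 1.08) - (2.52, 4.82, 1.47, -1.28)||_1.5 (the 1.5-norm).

(Σ|x_i - y_i|^1.5)^(1/1.5) = (|4.06 - 2.52|^1.5 + |-1.05 - 4.82|^1.5 + |-0.86 - 1.47|^1.5 + |1.08 - (-1.28)|^1.5)^(1/1.5)
= (1.54^1.5 + 5.87^1.5 + 2.33^1.5 + 2.36^1.5)^(1/1.5) ≈ (1.9111 + 14.2219 + 3.5566 + 3.6255)^(1/1.5) = (23.3151)^(1/1.5) ≈ 8.1613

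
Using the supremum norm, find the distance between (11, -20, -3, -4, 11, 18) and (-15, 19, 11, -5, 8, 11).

max(|x_i - y_i|) = max(|11 - (-15)|, |-20 - 19|, |-3 - 11|, |-4 - (-5)|, |11 - 8|, |18 - 11|) = max(26, 39, 14, 1, 3, 7) = 39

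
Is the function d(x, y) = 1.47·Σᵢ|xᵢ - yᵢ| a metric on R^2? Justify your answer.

Yes. The L1 (Manhattan) norm induces a metric on R^2, and multiplying a metric by a positive constant 1.47 > 0 preserves all four axioms: non-negativity (1.47·||x-y|| ≥ 0), identity (1.47·||x-y|| = 0 ⟺ ||x-y|| = 0 ⟺ x = y), symmetry (||x-y|| = ||y-x||), and the triangle inequality (1.47·||x-z|| ≤ 1.47·||x-y|| + 1.47·||y-z||). So d is a metric.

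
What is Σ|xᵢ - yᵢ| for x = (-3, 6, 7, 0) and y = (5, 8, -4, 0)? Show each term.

Σ|x_i - y_i| = |-3 - 5| + |6 - 8| + |7 - (-4)| + |0 - 0| = 8 + 2 + 11 + 0 = 21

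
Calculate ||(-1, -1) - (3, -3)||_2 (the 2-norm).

(Σ|x_i - y_i|^2)^(1/2) = (|-1 - 3|^2 + |-1 - (-3)|^2)^(1/2)
= (4^2 + 2^2)^(1/2) = (16 + 4)^(1/2) = (20)^(1/2) ≈ 4.4721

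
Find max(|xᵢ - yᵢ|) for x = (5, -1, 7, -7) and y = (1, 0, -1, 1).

max(|x_i - y_i|) = max(|5 - 1|, |-1 - 0|, |7 - (-1)|, |-7 - 1|) = max(4, 1, 8, 8) = 8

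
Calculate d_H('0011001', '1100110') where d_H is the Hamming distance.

Differing positions: 1, 2, 3, 4, 5, 6, 7. Hamming distance = 7.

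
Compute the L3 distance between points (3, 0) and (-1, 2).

(Σ|x_i - y_i|^3)^(1/3) = (|3 - (-1)|^3 + |0 - 2|^3)^(1/3)
= (4^3 + 2^3)^(1/3) = (64 + 8)^(1/3) = (72)^(1/3) ≈ 4.1602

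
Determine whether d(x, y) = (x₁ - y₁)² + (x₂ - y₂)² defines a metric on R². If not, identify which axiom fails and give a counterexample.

No. The squared Euclidean distance fails the triangle inequality. Counterexample: x = (0, 0), y = (1, 5), z = (2, 10). d(x,z) = 2² + 10² = 104, but d(x,y) + d(y,z) = (1² + 5²) + (1² + 5²) = 26 + 26 = 52. Since 104 > 52, the triangle inequality is violated. (Note: √d, the ordinary Euclidean distance, IS a metric.)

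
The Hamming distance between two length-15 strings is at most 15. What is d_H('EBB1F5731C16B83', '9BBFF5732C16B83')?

Differing positions: 1, 4, 9. Hamming distance = 3. The maximum possible Hamming distance for length-15 strings is 15, so d_H/15 = 3/15 = 0.2.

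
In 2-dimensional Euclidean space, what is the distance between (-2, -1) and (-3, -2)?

√(Σ(x_i - y_i)²) = √((-2 - (-3))² + (-1 - (-2))²)
= √(1² + 1²) = √(1 + 1) = √2 ≈ 1.4142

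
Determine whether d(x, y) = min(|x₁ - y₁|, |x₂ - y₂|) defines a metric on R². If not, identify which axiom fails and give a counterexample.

No. d fails identity of indiscernibles: take x = (2, 0) and y = (2, 5). Then d(x,y) = min(|2 - 2|, |0 - 5|) = min(0, 5) = 0, yet x ≠ y.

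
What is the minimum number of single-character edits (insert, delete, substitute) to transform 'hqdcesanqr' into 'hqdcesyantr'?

Let D[i][j] be the edit distance between the first i characters of 'hqdcesanqr' and the first j characters of 'hqdcesyantr', with D[i][0] = i, D[0][j] = j, and D[i][j] = D[i-1][j-1] if the characters match, else 1 + min(D[i-1][j], D[i][j-1], D[i-1][j-1]). Filling the table (rows: prefixes of 'hqdcesanqr', columns: prefixes of 'hqdcesyantr'):
     ε  h  q  d  c  e  s  y  a  n  t  r
  ε  0  1  2  3  4  5  6  7  8  9 10 11
  h  1  0  1  2  3  4  5  6  7  8  9 10
  q  2  1  0  1  2  3  4  5  6  7  8  9
  d  3  2  1  0  1  2  3  4  5  6  7  8
  c  4  3  2  1  0  1  2  3  4  5  6  7
  e  5  4  3  2  1  0  1  2  3  4  5  6
  s  6  5  4  3  2  1  0  1  2  3  4  5
  a  7  6  5  4  3  2  1  1  1  2  3  4
  n  8  7  6  5  4  3  2  2  2  1  2  3
  q  9  8  7  6  5  4  3  3  3  2  2  3
  r 10  9  8  7  6  5  4  4  4  3  3  2
The bottom-right entry gives D[10][11] = 2, so no sequence of fewer than 2 edits works. Backtracking through the table gives one optimal edit sequence (2 edits):
  hqdcesanqr → hqdcesyanqr (ins y @7)
  hqdcesyanqr → hqdcesyantr (sub q→t @10)
Edit distance = 2.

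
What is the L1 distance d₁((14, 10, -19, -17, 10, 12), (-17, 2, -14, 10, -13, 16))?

Σ|x_i - y_i| = |14 - (-17)| + |10 - 2| + |-19 - (-14)| + |-17 - 10| + |10 - (-13)| + |12 - 16| = 31 + 8 + 5 + 27 + 23 + 4 = 98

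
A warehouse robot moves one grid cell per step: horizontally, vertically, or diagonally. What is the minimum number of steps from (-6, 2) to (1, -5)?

max(|x_i - y_i|) = max(|-6 - 1|, |2 - (-5)|) = max(7, 7) = 7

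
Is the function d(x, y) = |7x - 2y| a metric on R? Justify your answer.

No. d fails symmetry: d(3, 1) = |7·3 - 2·1| = |19| = 19, but d(1, 3) = |7·1 - 2·3| = |1| = 1. Since 19 ≠ 1, d(x,y) ≠ d(y,x) in general.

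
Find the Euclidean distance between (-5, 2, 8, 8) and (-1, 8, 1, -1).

√(Σ(x_i - y_i)²) = √((-5 - (-1))² + (2 - 8)² + (8 - 1)² + (8 - (-1))²)
= √((-4)² + (-6)² + 7² + 9²) = √(16 + 36 + 49 + 81) = √182 ≈ 13.4907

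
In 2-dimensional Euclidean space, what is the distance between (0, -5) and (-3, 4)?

√(Σ(x_i - y_i)²) = √((0 - (-3))² + (-5 - 4)²)
= √(3² + (-9)²) = √(9 + 81) = √90 ≈ 9.4868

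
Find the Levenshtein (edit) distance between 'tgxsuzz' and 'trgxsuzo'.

Let D[i][j] be the edit distance between the first i characters of 'tgxsuzz' and the first j characters of 'trgxsuzo', with D[i][0] = i, D[0][j] = j, and D[i][j] = D[i-1][j-1] if the characters match, else 1 + min(D[i-1][j], D[i][j-1], D[i-1][j-1]). Filling the table (rows: prefixes of 'tgxsuzz', columns: prefixes of 'trgxsuzo'):
     ε  t  r  g  x  s  u  z  o
  ε  0  1  2  3  4  5  6  7  8
  t  1  0  1  2  3  4  5  6  7
  g  2  1  1  1  2  3  4  5  6
  x  3  2  2  2  1  2  3  4  5
  s  4  3  3  3  2  1  2  3  4
  u  5  4  4  4  3  2  1  2  3
  z  6  5  5  5  4  3  2  1  2
  z  7  6  6  6  5  4  3  2  2
The bottom-right entry gives D[7][8] = 2, so no sequence of fewer than 2 edits works. Backtracking through the table gives one optimal edit sequence (2 edits):
  tgxsuzz → trgxsuzz (ins r @2)
  trgxsuzz → trgxsuzo (sub z→o @8)
Edit distance = 2.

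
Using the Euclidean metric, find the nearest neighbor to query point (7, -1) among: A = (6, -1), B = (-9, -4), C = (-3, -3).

Distances: d(A) = 1, d(B) ≈ 16.2788, d(C) ≈ 10.198. Nearest: A = (6, -1) with distance 1.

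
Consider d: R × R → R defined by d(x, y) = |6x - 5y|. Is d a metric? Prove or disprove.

No. d fails symmetry: d(1, 7) = |6·1 - 5·7| = |-29| = 29, but d(7, 1) = |6·7 - 5·1| = |37| = 37. Since 29 ≠ 37, d(x,y) ≠ d(y,x) in general.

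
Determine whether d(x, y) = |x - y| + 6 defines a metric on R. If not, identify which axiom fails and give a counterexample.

No. d fails identity of indiscernibles (specifically d(x,x) = 0): d(6, 6) = |6 - 6| + 6 = 0 + 6 = 6 ≠ 0.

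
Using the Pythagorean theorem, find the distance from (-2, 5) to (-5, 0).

√(Σ(x_i - y_i)²) = √((-2 - (-5))² + (5 - 0)²)
= √(3² + 5²) = √(9 + 25) = √34 ≈ 5.831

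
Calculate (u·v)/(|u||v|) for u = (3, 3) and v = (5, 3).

With u = (3, 3), v = (5, 3):
u·v = 3·5 + 3·3 = 15 + 9 = 24.
|u| = √(3² + 3²) = √18, |v| = √(5² + 3²) = √34, so |u||v| = √(18·34) = √612.
cos θ = (u·v)/(|u||v|) = 24/√612 ≈ 0.9701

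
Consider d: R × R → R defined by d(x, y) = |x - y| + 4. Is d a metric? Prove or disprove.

No. d fails identity of indiscernibles (specifically d(x,x) = 0): d(-1, -1) = |-1 - (-1)| + 4 = 0 + 4 = 4 ≠ 0.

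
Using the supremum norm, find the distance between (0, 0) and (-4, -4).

max(|x_i - y_i|) = max(|0 - (-4)|, |0 - (-4)|) = max(4, 4) = 4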